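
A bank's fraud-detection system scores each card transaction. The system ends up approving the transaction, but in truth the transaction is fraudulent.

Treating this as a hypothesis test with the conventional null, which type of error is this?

Type II error

The null hypothesis here is that the transaction is legitimate.
'Approving the transaction' corresponds to failing to reject H₀.
H₀ was not rejected but H₀ is false — a Type II error (false negative).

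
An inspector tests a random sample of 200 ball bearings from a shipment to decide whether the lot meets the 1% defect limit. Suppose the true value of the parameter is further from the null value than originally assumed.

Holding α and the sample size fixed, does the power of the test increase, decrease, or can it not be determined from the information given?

It increases.

The further the true parameter sits from the null value, the more of the Ha sampling distribution falls in the rejection region.
Since power = 1 − β and β decreases, power increases.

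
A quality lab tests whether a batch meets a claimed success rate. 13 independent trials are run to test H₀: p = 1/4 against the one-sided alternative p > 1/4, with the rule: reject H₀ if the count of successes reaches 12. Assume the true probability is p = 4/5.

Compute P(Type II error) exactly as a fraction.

A Type II error is failing to reject when Ha holds: with p = 4/5, β = P(Y ≤ 11).
Summing C(13,j)·(4/5)^j·(1/5)^{13-j} for j = 0..11 gives 935490453/1220703125.

935490453/1220703125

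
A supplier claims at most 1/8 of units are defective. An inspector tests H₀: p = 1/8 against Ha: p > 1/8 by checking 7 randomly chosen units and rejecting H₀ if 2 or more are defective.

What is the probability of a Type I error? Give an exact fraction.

The significance level is the probability, assuming p = 1/8, of seeing 2 or more defectives in 7 draws.
α = 1 − P(Y ≤ 1) = 1 − 823543/1048576 = 225033/1048576.

225033/1048576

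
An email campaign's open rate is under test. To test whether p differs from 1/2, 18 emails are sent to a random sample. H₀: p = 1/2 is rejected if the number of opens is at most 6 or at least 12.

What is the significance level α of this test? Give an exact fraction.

The significance level is the null-hypothesis probability of the rejection region {≤6} ∪ {≥12}.
Each tail has probability (1 + 18 + 153 + 816 + 3060 + 8568 + 18564)/262144; doubling gives α = 62360/262144 = 7795/32768.

7795/32768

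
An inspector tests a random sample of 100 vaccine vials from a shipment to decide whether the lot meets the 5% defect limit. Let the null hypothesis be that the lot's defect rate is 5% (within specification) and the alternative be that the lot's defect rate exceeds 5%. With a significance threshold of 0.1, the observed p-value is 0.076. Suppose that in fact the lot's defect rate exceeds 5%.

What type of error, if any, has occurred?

Neither — the decision is correct.

Since p = 0.076 < α = 0.1, H₀ is rejected.
H₀ is false (actually the lot's defect rate exceeds 5%).
The decision matches the true state — no error.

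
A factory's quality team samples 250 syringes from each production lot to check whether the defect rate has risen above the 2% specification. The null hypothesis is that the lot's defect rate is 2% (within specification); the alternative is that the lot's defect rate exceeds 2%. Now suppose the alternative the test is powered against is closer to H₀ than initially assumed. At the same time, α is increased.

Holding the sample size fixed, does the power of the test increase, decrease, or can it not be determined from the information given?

The first change alone would make β increase; the second alone would make β decrease. Which effect dominates depends on the magnitudes, which are not given.
Since power = 1 − β, the effect on power is likewise indeterminate.

Cannot be determined from the information given.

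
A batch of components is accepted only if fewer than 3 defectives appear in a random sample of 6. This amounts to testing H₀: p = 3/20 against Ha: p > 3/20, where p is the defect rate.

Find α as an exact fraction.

302967/6400000

Under H₀, S ~ Binomial(6, 3/20); the Type I error rate is P(S ≥ 3).
α = 1 − P(S ≤ 2) = 1 − 6097033/6400000 = 302967/6400000.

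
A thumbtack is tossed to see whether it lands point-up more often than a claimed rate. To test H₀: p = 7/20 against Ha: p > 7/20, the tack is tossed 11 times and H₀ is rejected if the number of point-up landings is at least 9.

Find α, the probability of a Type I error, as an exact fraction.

α = P(reject H₀ | H₀ true) = P(S ≥ 9 | p = 7/20), with S ~ Binomial(11, 7/20).
Summing C(11,j)(7/20)^j(13/20)^{11−j} for j = 9,…,11 gives 83491612883/40960000000000.

83491612883/40960000000000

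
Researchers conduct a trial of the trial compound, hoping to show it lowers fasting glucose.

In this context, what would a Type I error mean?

A Type I error would mean concluding that the drug lowers fasting glucose when in fact the drug has no effect on fasting glucose.

With the conventional null hypothesis that the drug has no effect on fasting glucose:
A Type I error is rejecting H₀ when H₀ is true.
Here that means concluding that the drug is effective when actually the drug has no effect on fasting glucose.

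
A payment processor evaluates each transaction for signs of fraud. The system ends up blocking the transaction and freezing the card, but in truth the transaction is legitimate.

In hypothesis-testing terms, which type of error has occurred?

The null hypothesis here is that the transaction is legitimate.
'Blocking the transaction and freezing the card' corresponds to rejecting H₀.
H₀ was rejected but H₀ is true — a Type I error (false positive).

Type I error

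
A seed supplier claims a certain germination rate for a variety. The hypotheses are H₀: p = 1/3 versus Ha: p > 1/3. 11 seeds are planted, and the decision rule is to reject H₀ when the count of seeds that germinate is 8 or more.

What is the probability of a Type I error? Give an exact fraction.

α = P(reject H₀ | H₀ true) = P(S ≥ 8 | p = 1/3), with S ~ Binomial(11, 1/3).
Adding the binomial terms for j = 8 through 11 with p = 1/3 yields 521/59049.

521/59049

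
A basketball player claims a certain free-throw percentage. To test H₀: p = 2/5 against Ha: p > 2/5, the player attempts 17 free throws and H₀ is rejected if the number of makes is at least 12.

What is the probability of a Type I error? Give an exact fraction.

8082735104/762939453125

α = P(reject H₀ | H₀ true) = P(X ≥ 12 | p = 2/5), with X ~ Binomial(17, 2/5).
Summing C(17,j)(2/5)^j(3/5)^{17−j} for j = 12,…,17 gives 8082735104/762939453125.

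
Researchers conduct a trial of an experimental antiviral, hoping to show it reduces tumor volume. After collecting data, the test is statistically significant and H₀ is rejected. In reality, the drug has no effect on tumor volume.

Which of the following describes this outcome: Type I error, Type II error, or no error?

The conventional null hypothesis here is that the drug has no effect on tumor volume.
H₀ was rejected, but H₀ is actually true.
Rejecting a true null hypothesis is a Type I error (false positive).

Type I error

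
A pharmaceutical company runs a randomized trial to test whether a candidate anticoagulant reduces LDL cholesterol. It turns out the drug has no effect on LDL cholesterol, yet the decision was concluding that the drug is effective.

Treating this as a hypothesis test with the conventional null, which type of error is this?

Type I error

The null hypothesis here is that the drug has no effect on LDL cholesterol.
'Concluding that the drug is effective' corresponds to rejecting H₀.
H₀ was rejected but H₀ is true — a Type I error (false positive).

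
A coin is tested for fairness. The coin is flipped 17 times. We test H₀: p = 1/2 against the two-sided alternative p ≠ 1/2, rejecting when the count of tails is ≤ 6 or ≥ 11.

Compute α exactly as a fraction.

α = P(S ≤ 6 or S ≥ 11 | p = 1/2), S ~ Binomial(17, 1/2).
The two tails are symmetric, so α = 2·(1 + 17 + 136 + 680 + 2380 + 6188 + 12376)/2^17 = 43556/131072 = 10889/32768.

10889/32768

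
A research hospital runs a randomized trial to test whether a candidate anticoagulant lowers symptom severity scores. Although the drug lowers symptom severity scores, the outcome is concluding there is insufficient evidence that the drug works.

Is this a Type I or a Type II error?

The null hypothesis here is that the drug has no effect on symptom severity scores.
'Concluding there is insufficient evidence that the drug works' corresponds to failing to reject H₀.
H₀ was not rejected but H₀ is false — a Type II error (false negative).

Type II error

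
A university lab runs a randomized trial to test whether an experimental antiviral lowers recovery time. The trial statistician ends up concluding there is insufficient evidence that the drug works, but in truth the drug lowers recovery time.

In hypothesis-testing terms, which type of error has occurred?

Type II error

The null hypothesis here is that the drug has no effect on recovery time.
'Concluding there is insufficient evidence that the drug works' corresponds to failing to reject H₀.
H₀ was not rejected but H₀ is false — a Type II error (false negative).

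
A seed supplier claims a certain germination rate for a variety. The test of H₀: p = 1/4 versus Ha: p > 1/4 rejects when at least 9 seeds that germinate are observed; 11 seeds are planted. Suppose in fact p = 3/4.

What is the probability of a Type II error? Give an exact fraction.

2285053/4194304

β = P(fail to reject H₀ | Ha true) = P(X ≤ 8 | p = 3/4), X ~ Binomial(11, 3/4).
Equivalently, β = 1 − P(X ≥ 9) = 2285053/4194304.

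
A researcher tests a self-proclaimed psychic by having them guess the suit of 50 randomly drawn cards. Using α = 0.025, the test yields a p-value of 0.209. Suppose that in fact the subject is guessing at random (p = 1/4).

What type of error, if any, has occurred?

The conventional null hypothesis is that the subject is guessing at random (p = 1/4).
Since p = 0.209 ≥ α = 0.025, H₀ is not rejected.
H₀ is true (actually the subject is guessing at random (p = 1/4)).
The decision matches the true state — no error.

No error — this is a correct decision.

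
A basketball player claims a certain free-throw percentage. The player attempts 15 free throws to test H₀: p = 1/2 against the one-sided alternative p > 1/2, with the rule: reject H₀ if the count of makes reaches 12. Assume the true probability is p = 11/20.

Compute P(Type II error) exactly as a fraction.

7844484964274060391/8192000000000000000

A Type II error is failing to reject when Ha holds: with p = 11/20, β = P(K ≤ 11).
Summing C(15,j)·(11/20)^j·(9/20)^{15-j} for j = 0..11 gives 7844484964274060391/8192000000000000000.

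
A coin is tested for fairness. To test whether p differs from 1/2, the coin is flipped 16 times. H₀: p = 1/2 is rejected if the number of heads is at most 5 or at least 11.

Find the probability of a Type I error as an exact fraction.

6885/32768

The significance level is the null-hypothesis probability of the rejection region {≤5} ∪ {≥11}.
Each tail has probability (1 + 16 + 120 + 560 + 1820 + 4368)/65536; doubling gives α = 13770/65536 = 6885/32768.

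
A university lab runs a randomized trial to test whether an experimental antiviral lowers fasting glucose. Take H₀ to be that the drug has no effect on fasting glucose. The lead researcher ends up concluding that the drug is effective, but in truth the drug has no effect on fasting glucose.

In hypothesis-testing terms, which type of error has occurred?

'Concluding that the drug is effective' corresponds to rejecting H₀.
H₀ was rejected but H₀ is true — a Type I error (false positive).

Type I error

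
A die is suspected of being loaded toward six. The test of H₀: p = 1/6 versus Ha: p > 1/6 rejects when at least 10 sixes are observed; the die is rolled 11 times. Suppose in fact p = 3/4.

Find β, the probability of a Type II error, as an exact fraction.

1683809/2097152

β = P(fail to reject H₀ | Ha true) = P(X ≤ 9 | p = 3/4), X ~ Binomial(11, 3/4).
Summing C(11,j)·(3/4)^j·(1/4)^{11-j} for j = 0..9 gives 1683809/2097152.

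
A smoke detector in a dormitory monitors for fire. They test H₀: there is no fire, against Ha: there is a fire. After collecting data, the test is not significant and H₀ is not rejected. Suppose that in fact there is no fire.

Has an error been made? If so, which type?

No error — this is a correct decision.

The test retained a true H₀ — the decision matches the true state.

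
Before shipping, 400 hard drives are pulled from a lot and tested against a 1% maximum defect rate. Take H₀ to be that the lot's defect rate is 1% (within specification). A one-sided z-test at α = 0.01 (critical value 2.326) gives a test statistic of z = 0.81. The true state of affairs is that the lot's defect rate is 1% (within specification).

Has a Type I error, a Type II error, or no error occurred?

No error — this is a correct decision.

Since z = 0.81 ≤ z* = 2.326, H₀ is not rejected.
H₀ is true (actually the lot's defect rate is 1% (within specification)).
The decision matches the true state — no error.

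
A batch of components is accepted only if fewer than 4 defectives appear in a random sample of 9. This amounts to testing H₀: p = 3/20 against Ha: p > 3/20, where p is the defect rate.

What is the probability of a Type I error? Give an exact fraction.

The significance level is the probability, assuming p = 3/20, of seeing 4 or more defectives in 9 draws.
Via the complement, α = 1 − Σ_{j=0}^{3} C(9,j)(3/20)^j(17/20)^{9-j} = 4343234013/128000000000.

4343234013/128000000000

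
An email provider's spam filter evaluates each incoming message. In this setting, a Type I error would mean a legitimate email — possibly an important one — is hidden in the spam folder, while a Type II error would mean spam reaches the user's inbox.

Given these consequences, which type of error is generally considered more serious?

The Type I consequence (a legitimate email — possibly an important one — is hidden in the spam folder) is more severe than the Type II consequence (spam reaches the user's inbox).

Type I error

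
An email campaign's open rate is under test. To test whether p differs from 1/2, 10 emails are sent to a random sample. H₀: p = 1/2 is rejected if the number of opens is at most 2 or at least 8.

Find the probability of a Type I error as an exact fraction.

The significance level is the null-hypothesis probability of the rejection region {≤2} ∪ {≥8}.
By symmetry, α = 2·P(S ≤ 2) = 2·(1 + 10 + 45)/1024 = 112/1024 = 7/64.

7/64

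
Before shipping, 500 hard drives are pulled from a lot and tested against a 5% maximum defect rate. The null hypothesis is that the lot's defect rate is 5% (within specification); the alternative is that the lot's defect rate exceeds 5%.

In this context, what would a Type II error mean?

A Type II error would mean concluding that the lot's defect rate is 5% (within specification) (or at least failing to establish that the lot's defect rate exceeds 5%) when in fact the lot's defect rate exceeds 5%.

A Type II error is failing to reject H₀ when H₀ is false.
Here that means accepting the lot and shipping it when actually the lot's defect rate exceeds 5%.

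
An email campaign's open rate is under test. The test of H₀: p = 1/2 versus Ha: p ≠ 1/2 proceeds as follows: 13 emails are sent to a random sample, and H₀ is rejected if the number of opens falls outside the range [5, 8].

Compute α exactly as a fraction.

The significance level is the null-hypothesis probability of the rejection region {≤4} ∪ {≥9}.
By symmetry, α = 2·P(X ≤ 4) = 2·(1 + 13 + 78 + 286 + 715)/8192 = 2186/8192 = 1093/4096.

1093/4096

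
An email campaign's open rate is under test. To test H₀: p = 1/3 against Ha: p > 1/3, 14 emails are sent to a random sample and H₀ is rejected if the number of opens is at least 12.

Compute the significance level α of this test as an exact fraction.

The Type I error probability is α = P(Y ≥ 12) computed under H₀, where Y ~ Binomial(14, 1/3).
Adding the binomial terms for j = 12 through 14 with p = 1/3 yields 131/1594323.

131/1594323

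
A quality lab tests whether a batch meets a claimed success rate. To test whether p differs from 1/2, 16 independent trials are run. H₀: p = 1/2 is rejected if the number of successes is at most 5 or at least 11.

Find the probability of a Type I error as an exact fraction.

The significance level is the null-hypothesis probability of the rejection region {≤5} ∪ {≥11}.
Each tail has probability (1 + 16 + 120 + 560 + 1820 + 4368)/65536; doubling gives α = 13770/65536 = 6885/32768.

6885/32768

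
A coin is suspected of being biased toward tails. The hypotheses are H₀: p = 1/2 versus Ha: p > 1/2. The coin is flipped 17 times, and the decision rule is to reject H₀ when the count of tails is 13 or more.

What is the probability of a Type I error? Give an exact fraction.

1607/65536

α = P(reject H₀ | H₀ true) = P(K ≥ 13 | p = 1/2), with K ~ Binomial(17, 1/2).
P(K ≥ 13) = [C(17,13) + C(17,14) + C(17,15) + C(17,16) + C(17,17)] / 2^17 = (2380 + 680 + 136 + 17 + 1) / 131072 = 3214/131072 = 1607/65536.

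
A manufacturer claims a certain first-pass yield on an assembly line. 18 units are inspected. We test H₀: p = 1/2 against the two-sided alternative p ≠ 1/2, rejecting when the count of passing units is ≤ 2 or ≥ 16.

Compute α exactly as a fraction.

α = P(X ≤ 2 or X ≥ 16 | p = 1/2), X ~ Binomial(18, 1/2).
Each tail has probability (1 + 18 + 153)/262144; doubling gives α = 344/262144 = 43/32768.

43/32768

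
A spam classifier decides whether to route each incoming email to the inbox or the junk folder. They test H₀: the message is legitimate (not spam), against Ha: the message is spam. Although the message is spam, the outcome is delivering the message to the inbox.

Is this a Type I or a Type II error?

Type II error

'Delivering the message to the inbox' corresponds to failing to reject H₀.
H₀ was not rejected but H₀ is false — a Type II error (false negative).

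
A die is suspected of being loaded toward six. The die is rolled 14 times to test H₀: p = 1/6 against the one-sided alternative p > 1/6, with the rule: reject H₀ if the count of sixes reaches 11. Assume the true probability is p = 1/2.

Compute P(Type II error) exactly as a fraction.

7957/8192

β = P(fail to reject H₀ | Ha true) = P(S ≤ 10 | p = 1/2), S ~ Binomial(14, 1/2).
Summing C(14,j)·(1/2)^j·(1/2)^{14-j} for j = 0..10 gives 7957/8192.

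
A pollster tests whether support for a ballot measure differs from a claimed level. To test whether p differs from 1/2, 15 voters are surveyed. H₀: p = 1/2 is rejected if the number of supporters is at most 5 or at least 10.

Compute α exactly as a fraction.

α = P(Y ≤ 5 or Y ≥ 10 | p = 1/2), Y ~ Binomial(15, 1/2).
The two tails are symmetric, so α = 2·(1 + 15 + 105 + 455 + 1365 + 3003)/2^15 = 9888/32768 = 309/1024.

309/1024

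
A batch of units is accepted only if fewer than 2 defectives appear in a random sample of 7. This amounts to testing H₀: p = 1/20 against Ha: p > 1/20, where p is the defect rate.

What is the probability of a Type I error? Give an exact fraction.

The significance level is the probability, assuming p = 1/20, of seeing 2 or more defectives in 7 draws.
Computing the lower-tail complement: 1 − 611596453/640000000 = 28403547/640000000.

28403547/640000000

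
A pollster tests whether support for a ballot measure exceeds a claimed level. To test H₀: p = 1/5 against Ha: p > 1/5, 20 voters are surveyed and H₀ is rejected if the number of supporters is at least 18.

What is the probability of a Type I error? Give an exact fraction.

The Type I error probability is α = P(K ≥ 18) computed under H₀, where K ~ Binomial(20, 1/5).
Adding the binomial terms for j = 18 through 20 with p = 1/5 yields 3121/95367431640625.

3121/95367431640625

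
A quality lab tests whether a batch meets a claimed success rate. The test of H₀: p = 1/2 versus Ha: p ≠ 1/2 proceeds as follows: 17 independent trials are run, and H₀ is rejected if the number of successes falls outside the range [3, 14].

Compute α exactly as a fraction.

77/32768

α = P(X ≤ 2 or X ≥ 15 | p = 1/2), X ~ Binomial(17, 1/2).
The two tails are symmetric, so α = 2·(1 + 17 + 136)/2^17 = 308/131072 = 77/32768.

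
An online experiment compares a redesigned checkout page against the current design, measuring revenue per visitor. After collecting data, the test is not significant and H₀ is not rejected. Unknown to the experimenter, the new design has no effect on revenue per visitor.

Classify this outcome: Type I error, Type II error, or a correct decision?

The conventional null hypothesis here is that the new design has no effect on revenue per visitor.
The test retained a true H₀ — the decision matches the true state.

No error (correct decision).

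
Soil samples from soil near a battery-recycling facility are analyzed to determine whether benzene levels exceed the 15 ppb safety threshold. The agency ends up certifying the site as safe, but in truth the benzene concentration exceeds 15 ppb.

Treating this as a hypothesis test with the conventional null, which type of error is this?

The null hypothesis here is that the benzene concentration is at or below 15 ppb (safe).
'Certifying the site as safe' corresponds to failing to reject H₀.
H₀ was not rejected but H₀ is false — a Type II error (false negative).

Type II error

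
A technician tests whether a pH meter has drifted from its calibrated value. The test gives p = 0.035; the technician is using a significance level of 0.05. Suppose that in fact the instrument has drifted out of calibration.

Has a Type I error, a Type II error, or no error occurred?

The conventional null hypothesis is that the instrument is correctly calibrated.
Since p = 0.035 < α = 0.05, H₀ is rejected.
H₀ is false (actually the instrument has drifted out of calibration).
The decision matches the true state — no error.

No error — this is a correct decision.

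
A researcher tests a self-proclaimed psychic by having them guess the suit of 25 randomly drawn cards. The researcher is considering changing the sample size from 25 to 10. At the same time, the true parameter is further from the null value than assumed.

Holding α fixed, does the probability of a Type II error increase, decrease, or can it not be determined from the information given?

The first change alone would make β increase; the second alone would make β decrease. Which effect dominates depends on the magnitudes, which are not given.

Cannot be determined from the information given.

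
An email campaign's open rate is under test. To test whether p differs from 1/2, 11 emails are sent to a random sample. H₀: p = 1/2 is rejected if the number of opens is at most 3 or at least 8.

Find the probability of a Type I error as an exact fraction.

29/128

Under H₀, Y ~ Binomial(11, 1/2); α is the probability of landing in either tail, P(Y ≤ 3) + P(Y ≥ 8).
The two tails are symmetric, so α = 2·(1 + 11 + 55 + 165)/2^11 = 464/2048 = 29/128.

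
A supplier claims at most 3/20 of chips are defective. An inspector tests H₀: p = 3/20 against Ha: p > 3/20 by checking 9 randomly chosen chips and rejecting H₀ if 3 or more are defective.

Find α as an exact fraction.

The significance level is the probability, assuming p = 3/20, of seeing 3 or more defectives in 9 draws.
α = 1 − P(K ≤ 2) = 1 − 27492691091/32000000000 = 4507308909/32000000000.

4507308909/32000000000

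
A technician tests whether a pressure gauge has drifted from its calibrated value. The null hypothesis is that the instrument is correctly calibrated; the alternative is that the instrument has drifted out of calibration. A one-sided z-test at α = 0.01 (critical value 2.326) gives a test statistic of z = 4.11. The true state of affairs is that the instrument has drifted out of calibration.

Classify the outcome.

No error — this is a correct decision.

Since z = 4.11 > z* = 2.326, H₀ is rejected.
H₀ is false (actually the instrument has drifted out of calibration).
The decision matches the true state — no error.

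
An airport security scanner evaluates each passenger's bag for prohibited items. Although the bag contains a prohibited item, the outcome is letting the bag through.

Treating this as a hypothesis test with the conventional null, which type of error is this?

Type II error

The null hypothesis here is that the bag contains no prohibited items.
'Letting the bag through' corresponds to failing to reject H₀.
H₀ was not rejected but H₀ is false — a Type II error (false negative).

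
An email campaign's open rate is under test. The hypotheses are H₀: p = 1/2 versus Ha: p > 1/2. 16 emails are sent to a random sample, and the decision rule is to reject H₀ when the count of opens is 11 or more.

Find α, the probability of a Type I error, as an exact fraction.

The Type I error probability is α = P(S ≥ 11) computed under H₀, where S ~ Binomial(16, 1/2).
P(S ≥ 11) = [C(16,11) + C(16,12) + C(16,13) + C(16,14) + C(16,15) + C(16,16)] / 2^16 = (4368 + 1820 + 560 + 120 + 16 + 1) / 65536 = 6885/65536.

6885/65536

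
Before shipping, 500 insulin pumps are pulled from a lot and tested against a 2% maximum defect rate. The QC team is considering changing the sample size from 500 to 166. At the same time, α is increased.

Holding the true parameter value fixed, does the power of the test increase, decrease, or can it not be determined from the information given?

The first change alone would make β increase; the second alone would make β decrease. Which effect dominates depends on the magnitudes, which are not given.
Since power = 1 − β, the effect on power is likewise indeterminate.

Cannot be determined from the information given.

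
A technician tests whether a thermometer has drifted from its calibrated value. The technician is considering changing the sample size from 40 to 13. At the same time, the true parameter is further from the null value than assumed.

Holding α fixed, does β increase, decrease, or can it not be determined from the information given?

The first change alone would make β increase; the second alone would make β decrease. Which effect dominates depends on the magnitudes, which are not given.

Cannot be determined from the information given.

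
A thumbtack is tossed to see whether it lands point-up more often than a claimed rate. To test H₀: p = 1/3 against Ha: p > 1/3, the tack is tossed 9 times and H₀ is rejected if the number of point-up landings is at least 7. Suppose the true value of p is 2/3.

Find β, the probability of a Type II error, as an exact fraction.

A Type II error is failing to reject when Ha holds: with p = 2/3, β = P(Y ≤ 6).
Equivalently, β = 1 − P(Y ≥ 7) = 12259/19683.

12259/19683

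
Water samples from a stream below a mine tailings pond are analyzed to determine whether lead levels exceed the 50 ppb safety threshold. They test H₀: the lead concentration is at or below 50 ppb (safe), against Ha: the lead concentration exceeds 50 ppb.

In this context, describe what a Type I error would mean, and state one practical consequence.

A Type I error is rejecting H₀ when H₀ is true.
Here that means declaring the site contaminated and ordering remediation when actually the lead concentration is at or below 50 ppb (safe).

A Type I error would mean concluding that the lead concentration exceeds 50 ppb when in fact the lead concentration is at or below 50 ppb (safe). Consequence: a clean site is subjected to costly and unnecessary remediation.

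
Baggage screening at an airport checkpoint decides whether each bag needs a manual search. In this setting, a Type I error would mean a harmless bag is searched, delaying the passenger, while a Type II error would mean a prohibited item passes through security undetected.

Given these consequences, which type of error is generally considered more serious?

The Type II consequence (a prohibited item passes through security undetected) is more severe than the Type I consequence (a harmless bag is searched, delaying the passenger).

Type II error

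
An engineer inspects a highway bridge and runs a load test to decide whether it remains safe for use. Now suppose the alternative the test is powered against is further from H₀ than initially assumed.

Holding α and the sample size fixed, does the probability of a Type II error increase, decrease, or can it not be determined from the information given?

The further the true parameter sits from the null value, the more of the Ha sampling distribution falls in the rejection region.

It decreases.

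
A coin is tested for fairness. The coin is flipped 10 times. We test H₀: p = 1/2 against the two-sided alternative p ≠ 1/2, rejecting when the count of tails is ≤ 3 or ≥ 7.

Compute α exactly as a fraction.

11/32

α = P(X ≤ 3 or X ≥ 7 | p = 1/2), X ~ Binomial(10, 1/2).
By symmetry, α = 2·P(X ≤ 3) = 2·(1 + 10 + 45 + 120)/1024 = 352/1024 = 11/32.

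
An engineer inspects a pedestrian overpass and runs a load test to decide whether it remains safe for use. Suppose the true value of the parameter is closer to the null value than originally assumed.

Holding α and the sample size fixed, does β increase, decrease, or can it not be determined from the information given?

It increases.

A smaller true effect puts the Ha sampling distribution closer to H₀, so more of it falls in the non-rejection region.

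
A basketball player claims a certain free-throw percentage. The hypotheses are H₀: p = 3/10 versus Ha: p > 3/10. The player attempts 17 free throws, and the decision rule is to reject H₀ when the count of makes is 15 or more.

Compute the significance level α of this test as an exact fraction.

Under H₀, X ~ Binomial(17, 3/10), and α = P(X ≥ 15).
Summing C(17,j)(3/10)^j(7/10)^{17−j} for j = 15,…,17 gives 10087281621/10000000000000000.

10087281621/10000000000000000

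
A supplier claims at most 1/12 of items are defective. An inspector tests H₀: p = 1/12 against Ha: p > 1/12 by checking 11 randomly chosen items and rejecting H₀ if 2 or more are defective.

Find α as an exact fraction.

α = P(reject H₀ | H₀ true) = P(Y ≥ 2 | p = 1/12), Y ~ Binomial(11, 1/12).
α = 1 − P(Y ≤ 1) = 1 − 285311670611/371504185344 = 86192514733/371504185344.

86192514733/371504185344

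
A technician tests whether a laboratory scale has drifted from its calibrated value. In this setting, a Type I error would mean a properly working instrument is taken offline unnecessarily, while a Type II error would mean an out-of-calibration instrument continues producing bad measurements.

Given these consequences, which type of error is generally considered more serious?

The Type II consequence (an out-of-calibration instrument continues producing bad measurements) is more severe than the Type I consequence (a properly working instrument is taken offline unnecessarily).

Type II error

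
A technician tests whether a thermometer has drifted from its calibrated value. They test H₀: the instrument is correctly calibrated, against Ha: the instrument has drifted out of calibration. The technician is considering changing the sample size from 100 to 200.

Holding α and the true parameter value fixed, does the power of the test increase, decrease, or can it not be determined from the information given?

More data shrinks sampling variability; the test statistic under Ha concentrates further from the null value, making rejection more likely.
Since power = 1 − β and β decreases, power increases.

It increases.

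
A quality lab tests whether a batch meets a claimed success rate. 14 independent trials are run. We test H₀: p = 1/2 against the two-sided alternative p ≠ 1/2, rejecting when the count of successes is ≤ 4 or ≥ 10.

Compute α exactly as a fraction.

The significance level is the null-hypothesis probability of the rejection region {≤4} ∪ {≥10}.
The two tails are symmetric, so α = 2·(1 + 14 + 91 + 364 + 1001)/2^14 = 2942/16384 = 1471/8192.

1471/8192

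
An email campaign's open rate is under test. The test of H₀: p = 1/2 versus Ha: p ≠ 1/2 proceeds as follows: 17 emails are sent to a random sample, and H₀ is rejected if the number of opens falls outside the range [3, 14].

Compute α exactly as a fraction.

77/32768

The significance level is the null-hypothesis probability of the rejection region {≤2} ∪ {≥15}.
Each tail has probability (1 + 17 + 136)/131072; doubling gives α = 308/131072 = 77/32768.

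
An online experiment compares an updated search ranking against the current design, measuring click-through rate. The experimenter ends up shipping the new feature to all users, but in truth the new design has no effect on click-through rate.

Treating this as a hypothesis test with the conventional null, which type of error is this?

Type I error

The null hypothesis here is that the new design has no effect on click-through rate.
'Shipping the new feature to all users' corresponds to rejecting H₀.
H₀ was rejected but H₀ is true — a Type I error (false positive).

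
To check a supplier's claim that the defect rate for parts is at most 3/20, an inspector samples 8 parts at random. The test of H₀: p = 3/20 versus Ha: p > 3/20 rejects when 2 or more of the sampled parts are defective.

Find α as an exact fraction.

8776114407/25600000000

α = P(reject H₀ | H₀ true) = P(S ≥ 2 | p = 3/20), S ~ Binomial(8, 3/20).
α = 1 − P(S ≤ 1) = 1 − 16823885593/25600000000 = 8776114407/25600000000.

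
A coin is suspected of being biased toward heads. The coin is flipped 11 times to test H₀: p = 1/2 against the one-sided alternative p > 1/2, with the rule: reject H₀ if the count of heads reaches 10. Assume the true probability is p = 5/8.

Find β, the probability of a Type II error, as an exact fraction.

Under the alternative p = 5/8, Y ~ Binomial(11, 5/8); β is the probability the test does not reject, P(Y < 10).
Summing C(11,j)·(5/8)^j·(3/8)^{11-j} for j = 0..9 gives 4109420421/4294967296.

4109420421/4294967296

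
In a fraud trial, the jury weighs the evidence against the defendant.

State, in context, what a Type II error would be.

With the conventional null hypothesis that the defendant is innocent:
A Type II error is failing to reject H₀ when H₀ is false.
Here that means acquitting the defendant when actually the defendant is guilty.

A Type II error would mean concluding that the defendant is innocent (or at least failing to establish that the defendant is guilty) when in fact the defendant is guilty.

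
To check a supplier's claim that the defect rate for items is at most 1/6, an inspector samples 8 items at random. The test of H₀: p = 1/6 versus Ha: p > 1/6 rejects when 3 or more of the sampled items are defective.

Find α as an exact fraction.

Under H₀, X ~ Binomial(8, 1/6); the Type I error rate is P(X ≥ 3).
α = 1 − P(X ≤ 2) = 1 − 484375/559872 = 75497/559872.

75497/559872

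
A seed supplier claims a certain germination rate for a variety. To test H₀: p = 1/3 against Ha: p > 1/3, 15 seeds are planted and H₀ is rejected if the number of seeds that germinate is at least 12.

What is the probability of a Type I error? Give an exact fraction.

4091/14348907

The Type I error probability is α = P(Y ≥ 12) computed under H₀, where Y ~ Binomial(15, 1/3).
P(Y ≥ 12) = Σ_{j=12}^{15} C(15,j)·(1/3)^j·(2/3)^{15-j} = 4091/14348907.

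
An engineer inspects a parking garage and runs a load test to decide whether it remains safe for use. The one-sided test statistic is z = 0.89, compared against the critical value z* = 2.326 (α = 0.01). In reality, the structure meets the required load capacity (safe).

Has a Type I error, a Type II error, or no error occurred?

The conventional null hypothesis is that the structure meets the required load capacity (safe).
Since z = 0.89 ≤ z* = 2.326, H₀ is not rejected.
H₀ is true (actually the structure meets the required load capacity (safe)).
The decision matches the true state — no error.

Neither — the decision is correct.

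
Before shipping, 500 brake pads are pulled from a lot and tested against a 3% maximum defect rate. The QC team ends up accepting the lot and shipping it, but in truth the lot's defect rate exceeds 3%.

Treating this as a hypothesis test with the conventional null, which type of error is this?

Type II error

The null hypothesis here is that the lot's defect rate is 3% (within specification).
'Accepting the lot and shipping it' corresponds to failing to reject H₀.
H₀ was not rejected but H₀ is false — a Type II error (false negative).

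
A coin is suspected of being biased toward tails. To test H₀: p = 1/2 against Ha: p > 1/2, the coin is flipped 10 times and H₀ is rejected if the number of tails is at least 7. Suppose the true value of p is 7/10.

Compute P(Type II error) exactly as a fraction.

218993301/625000000

β = P(fail to reject H₀ | Ha true) = P(X ≤ 6 | p = 7/10), X ~ Binomial(10, 7/10).
Equivalently, β = 1 − P(X ≥ 7) = 218993301/625000000.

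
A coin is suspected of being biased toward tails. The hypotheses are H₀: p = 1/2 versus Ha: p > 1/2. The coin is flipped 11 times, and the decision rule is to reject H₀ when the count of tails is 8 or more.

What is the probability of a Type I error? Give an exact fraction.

α = P(reject H₀ | H₀ true) = P(X ≥ 8 | p = 1/2), with X ~ Binomial(11, 1/2).
P(X ≥ 8) = [C(11,8) + C(11,9) + C(11,10) + C(11,11)] / 2^11 = (165 + 55 + 11 + 1) / 2048 = 232/2048 = 29/256.

29/256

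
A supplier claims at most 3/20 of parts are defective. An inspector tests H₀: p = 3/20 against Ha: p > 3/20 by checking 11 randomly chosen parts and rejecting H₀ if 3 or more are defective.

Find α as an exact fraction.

9059861222307/40960000000000

The significance level is the probability, assuming p = 3/20, of seeing 3 or more defectives in 11 draws.
α = 1 − P(X ≤ 2) = 1 − 31900138777693/40960000000000 = 9059861222307/40960000000000.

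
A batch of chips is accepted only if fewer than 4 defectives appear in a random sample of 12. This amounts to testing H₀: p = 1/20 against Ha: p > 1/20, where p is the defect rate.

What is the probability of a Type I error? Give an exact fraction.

1832061525793/819200000000000

Under H₀, S ~ Binomial(12, 1/20); the Type I error rate is P(S ≥ 4).
Via the complement, α = 1 − Σ_{j=0}^{3} C(12,j)(1/20)^j(19/20)^{12-j} = 1832061525793/819200000000000.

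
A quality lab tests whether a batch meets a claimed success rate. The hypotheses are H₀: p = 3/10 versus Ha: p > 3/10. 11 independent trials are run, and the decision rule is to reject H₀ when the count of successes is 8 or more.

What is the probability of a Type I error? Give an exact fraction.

α = P(reject H₀ | H₀ true) = P(X ≥ 8 | p = 3/10), with X ~ Binomial(11, 3/10).
P(X ≥ 8) = Σ_{j=8}^{11} C(11,j)·(3/10)^j·(7/10)^{11-j} = 2145447/500000000.

2145447/500000000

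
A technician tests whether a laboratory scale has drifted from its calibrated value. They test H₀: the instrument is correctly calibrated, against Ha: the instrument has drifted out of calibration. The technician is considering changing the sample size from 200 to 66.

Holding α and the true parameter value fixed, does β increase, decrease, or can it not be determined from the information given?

It increases.

A smaller sample increases the standard error, so the sampling distributions under H₀ and Ha overlap more.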